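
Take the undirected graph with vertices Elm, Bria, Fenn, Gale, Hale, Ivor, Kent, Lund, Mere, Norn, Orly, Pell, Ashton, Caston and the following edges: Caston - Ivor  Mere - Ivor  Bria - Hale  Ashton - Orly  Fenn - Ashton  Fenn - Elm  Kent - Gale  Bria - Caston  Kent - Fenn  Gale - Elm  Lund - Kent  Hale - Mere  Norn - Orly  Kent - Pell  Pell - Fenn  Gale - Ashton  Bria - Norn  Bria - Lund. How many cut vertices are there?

Removing Bria increases the component count from 1 to 2, so Bria is a cut vertex.
By contrast removing Norn leaves 1 component; it is not a cut vertex. No other vertex is a cut vertex either.

1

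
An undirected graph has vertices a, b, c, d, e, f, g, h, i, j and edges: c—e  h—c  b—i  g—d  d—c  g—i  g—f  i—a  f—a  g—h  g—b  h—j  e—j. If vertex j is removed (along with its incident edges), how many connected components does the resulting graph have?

With j gone, the remaining components are: {a, b, c, d, e, f, g, h, i}.
That is 1 component.

1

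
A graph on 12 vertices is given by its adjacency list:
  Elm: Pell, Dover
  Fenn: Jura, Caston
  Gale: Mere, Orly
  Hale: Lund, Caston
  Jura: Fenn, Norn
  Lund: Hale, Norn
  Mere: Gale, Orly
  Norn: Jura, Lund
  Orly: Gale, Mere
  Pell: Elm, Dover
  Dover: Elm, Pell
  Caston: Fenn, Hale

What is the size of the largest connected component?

Starting from Gale we can reach Gale, Mere, Orly. That is one component of size 3.
Starting from Elm we can reach Elm, Pell, Dover. That is one component of size 3.
Starting from Fenn we can reach Fenn, Hale, Jura, Lund, Norn, Caston. That is one component of size 6.
The largest has 6 vertices.

6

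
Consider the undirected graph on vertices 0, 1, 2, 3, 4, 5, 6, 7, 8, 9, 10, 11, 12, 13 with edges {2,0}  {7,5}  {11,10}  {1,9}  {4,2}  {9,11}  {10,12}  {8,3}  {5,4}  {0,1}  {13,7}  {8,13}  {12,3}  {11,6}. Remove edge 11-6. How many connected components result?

2

Before removal there is 1 component.
11-6 is a bridge — removing it separates 11's side from 6's side.
After removal: 2 components.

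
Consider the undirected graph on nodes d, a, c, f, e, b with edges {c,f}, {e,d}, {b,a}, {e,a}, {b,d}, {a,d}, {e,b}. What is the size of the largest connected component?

Starting from c we can reach c, f. That is one component of size 2.
Starting from a we can reach a, b, d, e. That is one component of size 4.
The largest has 4 vertices.

4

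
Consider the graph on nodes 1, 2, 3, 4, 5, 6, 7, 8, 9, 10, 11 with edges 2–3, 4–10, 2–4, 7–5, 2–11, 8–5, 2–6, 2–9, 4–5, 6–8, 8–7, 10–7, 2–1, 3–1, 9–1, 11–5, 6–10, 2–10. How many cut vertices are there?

Removing 2 increases the component count from 1 to 2, so 2 is a cut vertex.
By contrast removing 8 leaves 1 component; it is not a cut vertex. No other vertex is a cut vertex either.

1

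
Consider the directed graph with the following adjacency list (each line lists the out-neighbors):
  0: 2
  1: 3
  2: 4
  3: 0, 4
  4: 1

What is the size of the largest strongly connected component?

5

{0, 1, 2, 3, 4} are all mutually reachable — one SCC of size 5.
The largest has 5 vertices.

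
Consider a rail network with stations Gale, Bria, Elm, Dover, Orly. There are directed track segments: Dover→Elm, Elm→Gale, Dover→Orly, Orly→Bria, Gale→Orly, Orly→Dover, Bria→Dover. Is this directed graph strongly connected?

From Gale we can reach every vertex (Elm, Bria, Gale, Orly, Dover), and every vertex can reach Gale (Elm, Bria, Gale, Orly, Dover). So the whole graph is one strongly connected component.

Yes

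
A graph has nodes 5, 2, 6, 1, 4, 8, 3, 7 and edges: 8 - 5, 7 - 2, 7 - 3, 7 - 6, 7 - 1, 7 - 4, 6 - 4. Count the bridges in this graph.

4

The edges on the cycle 7-6-4-7 are not bridges since each lies on that cycle.
But removing 8 - 5 disconnects 8 from 5; removing 7 - 2 disconnects 7 from 2; removing 7 - 3 disconnects 7 from 3; removing 7 - 1 disconnects 7 from 1 — these are bridges.
That makes 4 bridges.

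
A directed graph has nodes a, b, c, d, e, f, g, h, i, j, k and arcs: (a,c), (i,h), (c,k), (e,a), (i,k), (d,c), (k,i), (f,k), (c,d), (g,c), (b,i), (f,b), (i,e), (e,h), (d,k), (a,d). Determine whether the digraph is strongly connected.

There is no directed path from k to b, so the graph is not strongly connected.

No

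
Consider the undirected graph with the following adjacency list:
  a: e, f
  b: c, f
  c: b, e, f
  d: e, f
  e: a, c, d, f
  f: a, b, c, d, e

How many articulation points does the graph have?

0

Removing b, for instance, still leaves 1 component. No single vertex removal increases the component count — the graph has no articulation points.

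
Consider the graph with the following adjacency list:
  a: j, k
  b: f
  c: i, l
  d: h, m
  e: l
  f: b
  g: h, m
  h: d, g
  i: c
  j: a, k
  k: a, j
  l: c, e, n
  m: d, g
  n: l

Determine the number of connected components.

4

Starting from b we can reach b, f. That is one component of size 2.
Starting from a we can reach a, j, k. That is one component of size 3.
Starting from d we can reach d, g, h, m. That is one component of size 4.
Starting from c we can reach c, e, i, l, n. That is one component of size 5.
Total: 4 components.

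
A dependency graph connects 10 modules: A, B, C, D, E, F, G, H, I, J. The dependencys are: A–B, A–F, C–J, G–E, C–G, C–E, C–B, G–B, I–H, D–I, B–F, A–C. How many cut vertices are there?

Removing C increases the component count from 2 to 3, so C is a cut vertex.
Removing I increases the component count from 2 to 3, so I is a cut vertex.
By contrast removing B leaves 2 components; it is not a cut vertex. No other vertex is a cut vertex either.

2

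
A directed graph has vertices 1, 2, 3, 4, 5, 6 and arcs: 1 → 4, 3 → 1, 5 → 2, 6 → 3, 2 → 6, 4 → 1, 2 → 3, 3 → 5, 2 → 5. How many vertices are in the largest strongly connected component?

4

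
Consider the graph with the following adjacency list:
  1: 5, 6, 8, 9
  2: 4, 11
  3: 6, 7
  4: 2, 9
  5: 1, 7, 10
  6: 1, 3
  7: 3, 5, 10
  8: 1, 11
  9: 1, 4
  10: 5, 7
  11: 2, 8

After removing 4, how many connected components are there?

1

With 4 gone, the remaining components are: {1, 2, 3, 5, 6, 7, 8, 9, 10, 11}.
That is 1 component.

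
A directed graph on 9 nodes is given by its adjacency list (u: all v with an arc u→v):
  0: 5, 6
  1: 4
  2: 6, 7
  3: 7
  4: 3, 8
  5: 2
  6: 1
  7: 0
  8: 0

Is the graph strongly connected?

Yes

From 5 we can reach every vertex (0, 1, 2, 3, 4, 5, 6, 7, 8), and every vertex can reach 5 (0, 1, 2, 3, 4, 5, 6, 7, 8). So the whole graph is one strongly connected component.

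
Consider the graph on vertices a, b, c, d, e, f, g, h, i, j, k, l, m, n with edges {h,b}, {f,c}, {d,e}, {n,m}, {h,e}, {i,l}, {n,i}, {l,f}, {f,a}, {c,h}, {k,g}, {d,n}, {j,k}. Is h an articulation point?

Deleting h raises the number of components from 2 to 3, so h is a cut vertex.

Yes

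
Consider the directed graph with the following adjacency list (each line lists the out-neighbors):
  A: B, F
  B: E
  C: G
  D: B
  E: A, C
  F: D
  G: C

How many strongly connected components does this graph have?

{A, B, D, E, F} are all mutually reachable — one SCC of size 5.
{C, G} are all mutually reachable — one SCC of size 2.
That gives 2 strongly connected components.

2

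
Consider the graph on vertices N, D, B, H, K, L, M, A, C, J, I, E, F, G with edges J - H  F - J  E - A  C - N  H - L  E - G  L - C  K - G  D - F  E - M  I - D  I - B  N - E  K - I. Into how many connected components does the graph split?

1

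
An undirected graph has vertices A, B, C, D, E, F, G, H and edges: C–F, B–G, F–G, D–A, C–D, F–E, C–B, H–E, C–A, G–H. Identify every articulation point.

Removing C increases the component count from 1 to 2, so C is a cut vertex.
By contrast removing G leaves 1 component; it is not a cut vertex. No other vertex is a cut vertex either.

C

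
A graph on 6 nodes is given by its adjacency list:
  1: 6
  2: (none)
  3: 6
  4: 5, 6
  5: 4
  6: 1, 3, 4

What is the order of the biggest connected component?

5

2 is isolated — a component by itself.
Starting from 1 we can reach 1, 3, 4, 5, 6. That is one component of size 5.
The largest has 5 vertices.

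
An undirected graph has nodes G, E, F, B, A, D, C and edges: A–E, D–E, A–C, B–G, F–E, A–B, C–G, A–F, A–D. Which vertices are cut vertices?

A

Removing A increases the component count from 1 to 2, so A is a cut vertex.
By contrast removing C leaves 1 component; it is not a cut vertex. No other vertex is a cut vertex either.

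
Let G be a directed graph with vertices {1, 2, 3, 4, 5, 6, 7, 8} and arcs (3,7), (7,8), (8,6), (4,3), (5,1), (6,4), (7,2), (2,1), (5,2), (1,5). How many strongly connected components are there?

2

{3, 4, 6, 7, 8} are all mutually reachable — one SCC of size 5.
{1, 2, 5} are all mutually reachable — one SCC of size 3.
That gives 2 strongly connected components.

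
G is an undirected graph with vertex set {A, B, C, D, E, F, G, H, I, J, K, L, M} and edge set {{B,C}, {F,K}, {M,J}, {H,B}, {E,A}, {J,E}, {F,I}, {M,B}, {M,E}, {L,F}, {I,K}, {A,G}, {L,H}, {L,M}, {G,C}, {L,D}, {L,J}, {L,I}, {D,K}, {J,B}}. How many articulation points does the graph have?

Removing L increases the component count from 1 to 2, so L is a cut vertex.
By contrast removing D leaves 1 component; it is not a cut vertex. No other vertex is a cut vertex either.

1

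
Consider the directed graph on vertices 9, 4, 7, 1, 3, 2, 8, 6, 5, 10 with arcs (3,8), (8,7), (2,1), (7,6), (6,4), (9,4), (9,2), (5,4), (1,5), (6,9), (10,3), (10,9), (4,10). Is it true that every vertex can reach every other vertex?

Yes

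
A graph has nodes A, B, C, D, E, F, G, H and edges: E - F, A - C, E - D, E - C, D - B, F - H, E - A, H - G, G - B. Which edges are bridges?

The edges on the cycle E-A-C-E are not bridges since each lies on that cycle.
Every edge lies on some cycle, so there are no bridges.

none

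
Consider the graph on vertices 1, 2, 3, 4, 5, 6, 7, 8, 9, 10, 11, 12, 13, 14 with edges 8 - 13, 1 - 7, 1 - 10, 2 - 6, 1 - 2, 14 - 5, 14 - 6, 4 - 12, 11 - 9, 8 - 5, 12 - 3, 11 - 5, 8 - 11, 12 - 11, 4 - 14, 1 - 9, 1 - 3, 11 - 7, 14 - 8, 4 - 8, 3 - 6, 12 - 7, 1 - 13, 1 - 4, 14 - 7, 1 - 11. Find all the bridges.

1-10

The edges on the cycle 1-4-12-11-9-1 are not bridges since each lies on that cycle.
But removing 1 - 10 disconnects 1 from 10 — this is a bridge.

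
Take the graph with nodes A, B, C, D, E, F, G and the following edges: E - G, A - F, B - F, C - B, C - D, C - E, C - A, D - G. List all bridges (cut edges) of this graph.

none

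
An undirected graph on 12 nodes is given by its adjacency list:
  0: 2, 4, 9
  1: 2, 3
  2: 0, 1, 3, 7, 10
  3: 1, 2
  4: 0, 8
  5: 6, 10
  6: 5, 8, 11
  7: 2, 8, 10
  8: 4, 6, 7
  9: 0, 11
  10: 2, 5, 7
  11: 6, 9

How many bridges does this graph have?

0

The edges on the cycle 2-3-1-2 are not bridges since each lies on that cycle.
Every edge lies on some cycle, so there are no bridges.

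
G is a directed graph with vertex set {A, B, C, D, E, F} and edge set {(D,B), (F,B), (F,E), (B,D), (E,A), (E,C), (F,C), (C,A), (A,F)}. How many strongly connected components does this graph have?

{A, C, E, F} are all mutually reachable — one SCC of size 4.
{B, D} are all mutually reachable — one SCC of size 2.
That gives 2 strongly connected components.

2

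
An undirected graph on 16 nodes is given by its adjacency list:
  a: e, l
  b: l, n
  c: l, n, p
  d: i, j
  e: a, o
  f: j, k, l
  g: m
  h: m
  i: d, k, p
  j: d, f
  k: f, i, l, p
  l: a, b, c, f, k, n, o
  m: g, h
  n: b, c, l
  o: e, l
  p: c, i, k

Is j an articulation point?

No

Deleting j leaves 2 components (was 2), so j is not a cut vertex.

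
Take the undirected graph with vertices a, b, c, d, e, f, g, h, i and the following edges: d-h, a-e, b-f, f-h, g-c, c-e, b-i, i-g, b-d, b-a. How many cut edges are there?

The edges on the cycle b-i-g-c-e-a-b are not bridges since each lies on that cycle.
Every edge lies on some cycle, so there are no bridges.

0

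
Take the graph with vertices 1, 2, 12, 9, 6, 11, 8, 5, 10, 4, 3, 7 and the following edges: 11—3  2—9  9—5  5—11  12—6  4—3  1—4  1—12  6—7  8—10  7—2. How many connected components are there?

Starting from 8 we can reach 8, 10. That is one component of size 2.
Starting from 1 we can reach 1, 2, 3, 4, 5, 6, 7, 9, 11, 12. That is one component of size 10.
Total: 2 components.

2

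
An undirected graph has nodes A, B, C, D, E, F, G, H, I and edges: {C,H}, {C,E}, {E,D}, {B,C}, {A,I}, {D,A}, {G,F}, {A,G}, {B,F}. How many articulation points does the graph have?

Removing A increases the component count from 1 to 2, so A is a cut vertex.
Removing C increases the component count from 1 to 2, so C is a cut vertex.
By contrast removing F leaves 1 component; it is not a cut vertex. No other vertex is a cut vertex either.

2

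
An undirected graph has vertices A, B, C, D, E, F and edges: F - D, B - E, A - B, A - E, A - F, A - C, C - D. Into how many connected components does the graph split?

1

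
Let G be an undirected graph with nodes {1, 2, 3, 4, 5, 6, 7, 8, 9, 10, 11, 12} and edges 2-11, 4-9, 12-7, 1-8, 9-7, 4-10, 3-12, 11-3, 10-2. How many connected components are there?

5 is isolated — a component by itself.
6 is isolated — a component by itself.
Starting from 1 we can reach 1, 8. That is one component of size 2.
Starting from 2 we can reach 2, 3, 4, 7, 9, 10, 11, 12. That is one component of size 8.
Total: 4 components.

4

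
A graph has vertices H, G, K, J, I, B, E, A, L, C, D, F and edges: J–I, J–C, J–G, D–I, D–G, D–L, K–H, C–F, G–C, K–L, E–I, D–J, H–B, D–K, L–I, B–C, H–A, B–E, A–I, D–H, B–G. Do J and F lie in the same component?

From J we can reach A, B, C, D, E, F, G, H, I, J, K, L, which includes F.

Yes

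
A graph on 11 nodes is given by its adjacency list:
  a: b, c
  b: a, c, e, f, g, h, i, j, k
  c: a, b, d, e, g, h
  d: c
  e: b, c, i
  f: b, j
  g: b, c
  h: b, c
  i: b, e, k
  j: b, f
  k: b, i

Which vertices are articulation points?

Removing b increases the component count from 1 to 2, so b is a cut vertex.
Removing c increases the component count from 1 to 2, so c is a cut vertex.
By contrast removing h leaves 1 component; it is not a cut vertex. No other vertex is a cut vertex either.

b, c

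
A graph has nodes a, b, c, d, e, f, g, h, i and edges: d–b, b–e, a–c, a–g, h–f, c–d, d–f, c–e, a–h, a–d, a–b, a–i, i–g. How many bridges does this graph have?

0

The edges on the cycle a-i-g-a are not bridges since each lies on that cycle.
Every edge lies on some cycle, so there are no bridges.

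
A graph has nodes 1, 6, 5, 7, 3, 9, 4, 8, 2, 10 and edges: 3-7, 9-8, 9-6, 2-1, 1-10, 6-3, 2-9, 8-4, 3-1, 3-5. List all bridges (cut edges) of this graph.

1-10, 3-5, 3-7, 4-8, 8-9

The edges on the cycle 2-9-6-3-1-2 are not bridges since each lies on that cycle.
But removing 1-10 disconnects 1 from 10; removing 9-8 disconnects 9 from 8; removing 4-8 disconnects 4 from 8; removing 5-3 disconnects 5 from 3 — these are bridges.
In total 5 edges are bridges.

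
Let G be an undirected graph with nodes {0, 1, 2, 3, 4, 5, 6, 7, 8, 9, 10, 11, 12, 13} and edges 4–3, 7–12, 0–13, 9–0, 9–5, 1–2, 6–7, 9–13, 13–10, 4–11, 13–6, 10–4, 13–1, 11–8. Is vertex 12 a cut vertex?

No

Deleting 12 leaves 1 component (was 1), so 12 is not a cut vertex.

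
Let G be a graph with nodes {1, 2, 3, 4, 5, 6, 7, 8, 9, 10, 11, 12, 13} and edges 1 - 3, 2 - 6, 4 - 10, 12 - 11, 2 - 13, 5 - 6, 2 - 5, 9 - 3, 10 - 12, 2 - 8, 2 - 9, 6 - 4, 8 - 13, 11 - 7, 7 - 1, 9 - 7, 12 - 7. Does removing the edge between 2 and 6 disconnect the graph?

No

After removing 2 - 6, the path 2-5-6 still connects them, so the edge is not a bridge.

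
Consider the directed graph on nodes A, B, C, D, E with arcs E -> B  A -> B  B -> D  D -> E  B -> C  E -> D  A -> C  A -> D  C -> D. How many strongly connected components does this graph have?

2

{B, C, D, E} are all mutually reachable — one SCC of size 4.
{A} is an SCC by itself.
That gives 2 strongly connected components.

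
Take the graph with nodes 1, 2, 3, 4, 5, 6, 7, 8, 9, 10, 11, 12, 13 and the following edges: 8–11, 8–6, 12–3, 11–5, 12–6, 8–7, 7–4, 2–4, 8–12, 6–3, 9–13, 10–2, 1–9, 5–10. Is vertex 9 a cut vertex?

Deleting 9 raises the number of components from 2 to 3, so 9 is a cut vertex.

Yes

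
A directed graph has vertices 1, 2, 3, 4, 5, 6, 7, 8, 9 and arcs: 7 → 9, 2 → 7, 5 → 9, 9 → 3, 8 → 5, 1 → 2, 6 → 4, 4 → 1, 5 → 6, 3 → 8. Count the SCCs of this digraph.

1

{1, 2, 3, 4, 5, 6, 7, 8, 9} are all mutually reachable — one SCC of size 9.
That gives 1 strongly connected component.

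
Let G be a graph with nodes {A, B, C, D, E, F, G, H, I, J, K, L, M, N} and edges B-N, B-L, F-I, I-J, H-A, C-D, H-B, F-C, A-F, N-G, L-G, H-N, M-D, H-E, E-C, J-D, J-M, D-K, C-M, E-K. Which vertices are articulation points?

H

Removing H increases the component count from 1 to 2, so H is a cut vertex.
By contrast removing E leaves 1 component; it is not a cut vertex. No other vertex is a cut vertex either.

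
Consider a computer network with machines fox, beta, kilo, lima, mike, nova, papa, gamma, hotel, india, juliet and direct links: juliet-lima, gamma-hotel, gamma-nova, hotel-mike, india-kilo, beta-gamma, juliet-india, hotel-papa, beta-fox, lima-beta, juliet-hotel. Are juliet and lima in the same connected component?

From juliet we can reach fox, beta, kilo, lima, mike, nova, papa, gamma, hotel, india, juliet, which includes lima.

Yes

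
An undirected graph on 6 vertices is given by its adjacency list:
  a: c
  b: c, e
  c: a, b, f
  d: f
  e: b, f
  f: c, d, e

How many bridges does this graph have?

The edges on the cycle c-f-e-b-c are not bridges since each lies on that cycle.
But removing a-c disconnects a from c; removing f-d disconnects f from d — these are bridges.
That makes 2 bridges.

2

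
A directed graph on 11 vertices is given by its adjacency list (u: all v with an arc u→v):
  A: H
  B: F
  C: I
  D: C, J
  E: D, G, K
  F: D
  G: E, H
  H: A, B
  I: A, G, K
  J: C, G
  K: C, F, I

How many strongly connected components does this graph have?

{A, B, C, D, E, F, G, H, I, J, K} are all mutually reachable — one SCC of size 11.
That gives 1 strongly connected component.

1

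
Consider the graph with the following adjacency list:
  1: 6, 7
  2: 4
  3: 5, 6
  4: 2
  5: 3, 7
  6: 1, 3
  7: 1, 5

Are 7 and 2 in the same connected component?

No

The component containing 7 is {1, 3, 5, 6, 7}, and 2 is not in it.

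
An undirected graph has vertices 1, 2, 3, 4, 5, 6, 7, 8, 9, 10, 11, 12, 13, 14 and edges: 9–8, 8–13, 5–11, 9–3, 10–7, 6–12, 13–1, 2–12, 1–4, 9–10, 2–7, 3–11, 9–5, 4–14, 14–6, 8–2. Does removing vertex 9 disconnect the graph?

Deleting 9 raises the number of components from 1 to 2, so 9 is a cut vertex.

Yes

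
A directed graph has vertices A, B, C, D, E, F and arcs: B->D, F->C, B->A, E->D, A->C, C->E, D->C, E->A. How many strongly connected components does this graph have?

3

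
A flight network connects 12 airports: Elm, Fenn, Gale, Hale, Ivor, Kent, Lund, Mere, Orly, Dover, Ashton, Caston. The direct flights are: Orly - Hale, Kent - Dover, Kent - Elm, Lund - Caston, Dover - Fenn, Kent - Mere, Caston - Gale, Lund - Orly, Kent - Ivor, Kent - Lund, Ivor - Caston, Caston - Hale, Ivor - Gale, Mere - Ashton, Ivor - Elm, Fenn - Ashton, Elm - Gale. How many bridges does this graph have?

0

The edges on the cycle Lund-Orly-Hale-Caston-Lund are not bridges since each lies on that cycle.
Every edge lies on some cycle, so there are no bridges.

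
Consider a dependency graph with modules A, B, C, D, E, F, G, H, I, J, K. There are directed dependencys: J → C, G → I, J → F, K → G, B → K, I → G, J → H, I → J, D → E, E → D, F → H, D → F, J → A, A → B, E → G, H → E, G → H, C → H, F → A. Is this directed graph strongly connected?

Yes

From C we can reach every vertex (A, B, C, D, E, F, G, H, I, J, K), and every vertex can reach C (A, B, C, D, E, F, G, H, I, J, K). So the whole graph is one strongly connected component.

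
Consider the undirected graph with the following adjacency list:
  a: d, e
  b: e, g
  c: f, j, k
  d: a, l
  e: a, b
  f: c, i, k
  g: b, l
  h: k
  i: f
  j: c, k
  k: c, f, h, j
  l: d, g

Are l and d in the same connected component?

Yes

From l we can reach a, b, d, e, g, l, which includes d.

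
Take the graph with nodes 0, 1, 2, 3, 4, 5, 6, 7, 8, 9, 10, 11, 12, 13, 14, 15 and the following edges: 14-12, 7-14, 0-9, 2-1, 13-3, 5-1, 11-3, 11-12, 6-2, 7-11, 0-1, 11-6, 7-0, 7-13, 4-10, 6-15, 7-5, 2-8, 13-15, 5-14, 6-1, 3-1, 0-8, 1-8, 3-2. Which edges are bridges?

0-9, 10-4

The edges on the cycle 7-13-3-2-1-5-7 are not bridges since each lies on that cycle.
But removing 4-10 disconnects 4 from 10; removing 0-9 disconnects 0 from 9 — these are bridges.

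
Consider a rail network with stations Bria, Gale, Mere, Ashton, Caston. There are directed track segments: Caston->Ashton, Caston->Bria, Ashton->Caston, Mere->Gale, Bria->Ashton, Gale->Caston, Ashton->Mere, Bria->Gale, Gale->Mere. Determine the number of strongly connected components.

1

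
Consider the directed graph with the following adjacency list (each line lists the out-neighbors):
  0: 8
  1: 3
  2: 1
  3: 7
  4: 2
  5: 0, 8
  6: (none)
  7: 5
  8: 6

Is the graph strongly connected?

No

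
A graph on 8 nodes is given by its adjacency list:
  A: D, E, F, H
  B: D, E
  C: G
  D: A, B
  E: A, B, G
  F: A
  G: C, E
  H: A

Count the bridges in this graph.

The edges on the cycle E-A-D-B-E are not bridges since each lies on that cycle.
But removing H-A disconnects H from A; removing F-A disconnects F from A; removing G-C disconnects G from C; removing E-G disconnects E from G — these are bridges.
That makes 4 bridges.

4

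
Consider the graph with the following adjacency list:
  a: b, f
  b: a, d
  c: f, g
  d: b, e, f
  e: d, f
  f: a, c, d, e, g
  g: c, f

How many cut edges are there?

0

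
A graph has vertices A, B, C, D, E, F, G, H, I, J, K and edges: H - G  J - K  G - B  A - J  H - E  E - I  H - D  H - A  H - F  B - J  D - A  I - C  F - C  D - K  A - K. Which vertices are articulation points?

Removing H increases the component count from 1 to 2, so H is a cut vertex.
By contrast removing I leaves 1 component; it is not a cut vertex. No other vertex is a cut vertex either.

H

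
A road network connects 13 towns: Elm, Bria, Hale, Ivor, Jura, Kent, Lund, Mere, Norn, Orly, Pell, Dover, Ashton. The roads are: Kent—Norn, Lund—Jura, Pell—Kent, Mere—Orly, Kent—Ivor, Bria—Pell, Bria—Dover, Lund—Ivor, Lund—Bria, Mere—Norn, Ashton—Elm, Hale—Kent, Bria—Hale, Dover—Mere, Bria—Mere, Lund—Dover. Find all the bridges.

The edges on the cycle Bria-Hale-Kent-Pell-Bria are not bridges since each lies on that cycle.
But removing Jura—Lund disconnects Jura from Lund; removing Orly—Mere disconnects Orly from Mere; removing Ashton—Elm disconnects Ashton from Elm — these are bridges.

Ashton-Elm, Jura-Lund, Mere-Orly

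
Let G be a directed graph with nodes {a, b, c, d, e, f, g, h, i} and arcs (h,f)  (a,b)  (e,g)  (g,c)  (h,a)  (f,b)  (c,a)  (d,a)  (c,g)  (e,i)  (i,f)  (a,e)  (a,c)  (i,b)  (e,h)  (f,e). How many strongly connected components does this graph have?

3

{a, c, e, f, g, h, i} are all mutually reachable — one SCC of size 7.
{b} is an SCC by itself.
{d} is an SCC by itself.
That gives 3 strongly connected components.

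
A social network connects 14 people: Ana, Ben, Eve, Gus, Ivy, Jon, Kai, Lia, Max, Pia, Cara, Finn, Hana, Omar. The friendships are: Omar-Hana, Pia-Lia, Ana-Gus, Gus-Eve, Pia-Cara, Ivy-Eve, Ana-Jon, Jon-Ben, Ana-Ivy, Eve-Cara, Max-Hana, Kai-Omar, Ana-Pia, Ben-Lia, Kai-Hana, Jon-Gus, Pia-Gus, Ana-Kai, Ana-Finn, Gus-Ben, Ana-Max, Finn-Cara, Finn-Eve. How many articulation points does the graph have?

1

Removing Ana increases the component count from 1 to 2, so Ana is a cut vertex.
By contrast removing Ivy leaves 1 component; it is not a cut vertex. No other vertex is a cut vertex either.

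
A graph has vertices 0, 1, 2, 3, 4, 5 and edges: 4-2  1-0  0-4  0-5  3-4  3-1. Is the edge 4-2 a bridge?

Yes

Removing 4-2 leaves no path between 4 and 2: the component count goes from 1 to 2. So it is a bridge.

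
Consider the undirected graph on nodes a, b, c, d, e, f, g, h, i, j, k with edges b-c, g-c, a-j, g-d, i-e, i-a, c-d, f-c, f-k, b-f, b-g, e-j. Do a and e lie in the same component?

From a we can reach a, e, i, j, which includes e.

Yes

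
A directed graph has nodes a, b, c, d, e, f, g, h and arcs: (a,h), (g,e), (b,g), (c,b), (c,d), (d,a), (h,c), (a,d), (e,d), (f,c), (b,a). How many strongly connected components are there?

{a, b, c, d, e, g, h} are all mutually reachable — one SCC of size 7.
{f} is an SCC by itself.
That gives 2 strongly connected components.

2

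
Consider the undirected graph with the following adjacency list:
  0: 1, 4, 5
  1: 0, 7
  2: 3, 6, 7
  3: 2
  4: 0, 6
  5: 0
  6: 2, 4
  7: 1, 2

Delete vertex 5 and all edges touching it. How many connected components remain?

1

With 5 gone, the remaining components are: {0, 1, 2, 3, 4, 6, 7}.
That is 1 component.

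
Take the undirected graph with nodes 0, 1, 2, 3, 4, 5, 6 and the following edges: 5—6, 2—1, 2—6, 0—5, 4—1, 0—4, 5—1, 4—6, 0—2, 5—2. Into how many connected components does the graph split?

3 is isolated — a component by itself.
Starting from 0 we can reach 0, 1, 2, 4, 5, 6. That is one component of size 6.
Total: 2 components.

2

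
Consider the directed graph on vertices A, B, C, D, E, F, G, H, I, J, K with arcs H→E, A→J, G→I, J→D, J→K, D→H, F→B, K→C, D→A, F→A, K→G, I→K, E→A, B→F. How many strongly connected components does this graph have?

4

{A, D, E, H, J} are all mutually reachable — one SCC of size 5.
{G, I, K} are all mutually reachable — one SCC of size 3.
{B, F} are all mutually reachable — one SCC of size 2.
{C} is an SCC by itself.
That gives 4 strongly connected components.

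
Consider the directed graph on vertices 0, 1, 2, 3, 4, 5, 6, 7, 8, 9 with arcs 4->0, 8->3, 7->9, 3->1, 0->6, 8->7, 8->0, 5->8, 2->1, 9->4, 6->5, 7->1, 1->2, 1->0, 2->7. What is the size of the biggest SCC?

{0, 1, 2, 3, 4, 5, 6, 7, 8, 9} are all mutually reachable — one SCC of size 10.
The largest has 10 vertices.

10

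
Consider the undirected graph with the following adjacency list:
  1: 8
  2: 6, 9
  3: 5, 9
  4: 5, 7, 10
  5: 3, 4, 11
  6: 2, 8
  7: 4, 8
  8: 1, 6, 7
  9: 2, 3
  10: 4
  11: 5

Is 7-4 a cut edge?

After removing 7-4, the path 7-8-6-2-9-3-5-4 still connects them, so the edge is not a bridge.

No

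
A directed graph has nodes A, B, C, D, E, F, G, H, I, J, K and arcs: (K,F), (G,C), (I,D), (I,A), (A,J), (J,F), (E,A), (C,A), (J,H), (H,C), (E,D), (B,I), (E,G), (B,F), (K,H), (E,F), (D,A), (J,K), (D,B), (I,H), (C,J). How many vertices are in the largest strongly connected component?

5

{A, C, H, J, K} are all mutually reachable — one SCC of size 5.
{B, D, I} are all mutually reachable — one SCC of size 3.
{F} is an SCC by itself.
{G} is an SCC by itself.
{E} is an SCC by itself.
The largest has 5 vertices.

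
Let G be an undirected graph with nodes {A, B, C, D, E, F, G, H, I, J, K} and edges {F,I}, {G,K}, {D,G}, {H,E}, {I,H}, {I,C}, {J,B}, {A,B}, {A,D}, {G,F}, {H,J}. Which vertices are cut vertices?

Removing G increases the component count from 1 to 2, so G is a cut vertex.
Removing H increases the component count from 1 to 2, so H is a cut vertex.
Removing I increases the component count from 1 to 2, so I is a cut vertex.
By contrast removing J leaves 1 component; it is not a cut vertex. No other vertex is a cut vertex either.

G, H, I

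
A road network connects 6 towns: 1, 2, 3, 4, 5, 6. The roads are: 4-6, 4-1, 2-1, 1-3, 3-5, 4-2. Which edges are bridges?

1-3, 3-5, 4-6

The edges on the cycle 4-2-1-4 are not bridges since each lies on that cycle.
But removing 3-5 disconnects 3 from 5; removing 1-3 disconnects 1 from 3; removing 4-6 disconnects 4 from 6 — these are bridges.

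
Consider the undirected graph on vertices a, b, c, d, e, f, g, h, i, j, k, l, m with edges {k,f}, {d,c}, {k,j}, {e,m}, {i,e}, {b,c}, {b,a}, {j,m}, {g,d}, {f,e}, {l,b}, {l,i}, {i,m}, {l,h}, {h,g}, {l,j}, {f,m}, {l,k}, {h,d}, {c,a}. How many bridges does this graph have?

0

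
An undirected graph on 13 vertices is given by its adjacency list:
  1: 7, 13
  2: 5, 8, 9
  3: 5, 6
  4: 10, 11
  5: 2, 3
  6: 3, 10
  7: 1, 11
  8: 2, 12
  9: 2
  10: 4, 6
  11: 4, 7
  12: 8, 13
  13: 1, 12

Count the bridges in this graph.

The edges on the cycle 5-3-6-10-4-11-7-1-13-12-8-2-5 are not bridges since each lies on that cycle.
But removing 2-9 disconnects 2 from 9 — this is a bridge.

1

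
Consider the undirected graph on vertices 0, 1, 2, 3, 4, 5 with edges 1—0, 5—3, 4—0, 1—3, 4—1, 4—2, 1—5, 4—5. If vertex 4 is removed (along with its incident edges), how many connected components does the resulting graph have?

With 4 gone, the remaining components are: {2}; {0, 1, 3, 5}.
That is 2 components.

2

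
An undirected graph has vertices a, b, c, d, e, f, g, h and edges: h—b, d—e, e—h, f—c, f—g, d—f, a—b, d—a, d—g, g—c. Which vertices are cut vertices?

d

Removing d increases the component count from 1 to 2, so d is a cut vertex.
By contrast removing g leaves 1 component; it is not a cut vertex. No other vertex is a cut vertex either.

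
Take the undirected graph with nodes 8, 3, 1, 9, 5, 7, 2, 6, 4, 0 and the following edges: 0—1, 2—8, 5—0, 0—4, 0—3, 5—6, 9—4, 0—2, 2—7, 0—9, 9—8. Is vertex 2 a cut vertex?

Deleting 2 raises the number of components from 1 to 2, so 2 is a cut vertex.

Yes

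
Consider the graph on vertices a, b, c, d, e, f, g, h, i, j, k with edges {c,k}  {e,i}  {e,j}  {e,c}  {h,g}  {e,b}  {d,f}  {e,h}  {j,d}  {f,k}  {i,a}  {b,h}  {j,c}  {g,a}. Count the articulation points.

Removing e increases the component count from 1 to 2, so e is a cut vertex.
By contrast removing d leaves 1 component; it is not a cut vertex. No other vertex is a cut vertex either.

1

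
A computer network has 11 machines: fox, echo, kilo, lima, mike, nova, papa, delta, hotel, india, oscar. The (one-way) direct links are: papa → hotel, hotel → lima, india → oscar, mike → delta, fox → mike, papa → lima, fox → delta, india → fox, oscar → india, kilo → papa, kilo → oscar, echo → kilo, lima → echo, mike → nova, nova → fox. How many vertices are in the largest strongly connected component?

5

{echo, kilo, lima, papa, hotel} are all mutually reachable — one SCC of size 5.
{fox, mike, nova} are all mutually reachable — one SCC of size 3.
{india, oscar} are all mutually reachable — one SCC of size 2.
{delta} is an SCC by itself.
The largest has 5 vertices.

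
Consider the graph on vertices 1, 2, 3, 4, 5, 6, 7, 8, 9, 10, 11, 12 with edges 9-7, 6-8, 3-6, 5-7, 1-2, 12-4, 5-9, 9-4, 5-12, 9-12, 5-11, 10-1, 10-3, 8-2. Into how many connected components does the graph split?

Starting from 1 we can reach 1, 2, 3, 6, 8, 10. That is one component of size 6.
Starting from 4 we can reach 4, 5, 7, 9, 11, 12. That is one component of size 6.
Total: 2 components.

2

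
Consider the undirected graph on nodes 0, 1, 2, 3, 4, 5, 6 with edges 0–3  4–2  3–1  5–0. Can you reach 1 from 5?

Yes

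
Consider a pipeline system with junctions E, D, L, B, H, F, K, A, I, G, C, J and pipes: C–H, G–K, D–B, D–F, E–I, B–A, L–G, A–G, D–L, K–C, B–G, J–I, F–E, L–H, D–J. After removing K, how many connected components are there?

1

With K gone, the remaining components are: {A, B, C, D, E, F, G, H, I, J, L}.
That is 1 component.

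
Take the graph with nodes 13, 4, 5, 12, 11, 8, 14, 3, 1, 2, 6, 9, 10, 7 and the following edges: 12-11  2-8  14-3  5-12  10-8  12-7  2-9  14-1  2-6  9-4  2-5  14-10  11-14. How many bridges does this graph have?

6

The edges on the cycle 2-5-12-11-14-10-8-2 are not bridges since each lies on that cycle.
But removing 12-7 disconnects 12 from 7; removing 14-3 disconnects 14 from 3; removing 2-9 disconnects 2 from 9; removing 9-4 disconnects 9 from 4 — these are bridges.
In total 6 edges are bridges.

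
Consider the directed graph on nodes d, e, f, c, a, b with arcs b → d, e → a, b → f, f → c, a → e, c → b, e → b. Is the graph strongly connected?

There is no directed path from d to a, so the graph is not strongly connected.

No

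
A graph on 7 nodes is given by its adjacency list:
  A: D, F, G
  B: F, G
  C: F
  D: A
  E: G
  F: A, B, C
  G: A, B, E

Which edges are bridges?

The edges on the cycle G-B-F-A-G are not bridges since each lies on that cycle.
But removing F-C disconnects F from C; removing A-D disconnects A from D; removing G-E disconnects G from E — these are bridges.

A-D, C-F, E-G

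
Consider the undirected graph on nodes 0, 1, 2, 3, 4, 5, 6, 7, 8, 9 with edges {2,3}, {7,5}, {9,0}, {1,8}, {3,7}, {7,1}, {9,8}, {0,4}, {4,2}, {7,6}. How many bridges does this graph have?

The edges on the cycle 9-0-4-2-3-7-1-8-9 are not bridges since each lies on that cycle.
But removing 5—7 disconnects 5 from 7; removing 6—7 disconnects 6 from 7 — these are bridges.
That makes 2 bridges.

2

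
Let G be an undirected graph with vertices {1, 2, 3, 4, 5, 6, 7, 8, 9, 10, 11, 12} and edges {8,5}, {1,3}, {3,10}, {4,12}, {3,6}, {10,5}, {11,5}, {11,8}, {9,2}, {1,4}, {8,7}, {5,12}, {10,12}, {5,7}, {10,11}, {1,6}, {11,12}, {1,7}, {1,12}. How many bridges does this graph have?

The edges on the cycle 10-11-8-5-10 are not bridges since each lies on that cycle.
But removing 9-2 disconnects 9 from 2 — this is a bridge.

1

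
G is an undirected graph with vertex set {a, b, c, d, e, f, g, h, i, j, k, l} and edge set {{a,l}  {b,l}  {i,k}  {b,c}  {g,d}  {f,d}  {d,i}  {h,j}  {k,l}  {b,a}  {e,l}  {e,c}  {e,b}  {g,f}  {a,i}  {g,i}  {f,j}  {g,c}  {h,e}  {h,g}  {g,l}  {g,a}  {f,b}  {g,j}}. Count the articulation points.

Removing j, for instance, still leaves 1 component. No single vertex removal increases the component count — the graph has no articulation points.

0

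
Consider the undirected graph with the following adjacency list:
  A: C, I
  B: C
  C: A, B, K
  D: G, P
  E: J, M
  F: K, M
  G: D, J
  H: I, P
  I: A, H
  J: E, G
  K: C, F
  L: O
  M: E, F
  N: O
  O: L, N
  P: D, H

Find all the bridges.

The edges on the cycle G-J-E-M-F-K-C-A-I-H-P-D-G are not bridges since each lies on that cycle.
But removing L-O disconnects L from O; removing O-N disconnects O from N; removing B-C disconnects B from C — these are bridges.

B-C, L-O, N-O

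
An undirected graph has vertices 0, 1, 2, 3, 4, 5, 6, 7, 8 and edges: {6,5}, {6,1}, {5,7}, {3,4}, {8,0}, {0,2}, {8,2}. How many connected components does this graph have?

Starting from 3 we can reach 3, 4. That is one component of size 2.
Starting from 0 we can reach 0, 2, 8. That is one component of size 3.
Starting from 1 we can reach 1, 5, 6, 7. That is one component of size 4.
Total: 3 components.

3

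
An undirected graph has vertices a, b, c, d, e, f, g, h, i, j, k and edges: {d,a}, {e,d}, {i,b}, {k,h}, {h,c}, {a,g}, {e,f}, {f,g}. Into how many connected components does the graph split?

j is isolated — a component by itself.
Starting from b we can reach b, i. That is one component of size 2.
Starting from c we can reach c, h, k. That is one component of size 3.
Starting from a we can reach a, d, e, f, g. That is one component of size 5.
Total: 4 components.

4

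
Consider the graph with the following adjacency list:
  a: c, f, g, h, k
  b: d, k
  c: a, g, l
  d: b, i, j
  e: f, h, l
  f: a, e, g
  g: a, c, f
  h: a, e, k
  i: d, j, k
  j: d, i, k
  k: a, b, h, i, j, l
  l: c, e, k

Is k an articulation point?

Yes

Deleting k raises the number of components from 1 to 2, so k is a cut vertex.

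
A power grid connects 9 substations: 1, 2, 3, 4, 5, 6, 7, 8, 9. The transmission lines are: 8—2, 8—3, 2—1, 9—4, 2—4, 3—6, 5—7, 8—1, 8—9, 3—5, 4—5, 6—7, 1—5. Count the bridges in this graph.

0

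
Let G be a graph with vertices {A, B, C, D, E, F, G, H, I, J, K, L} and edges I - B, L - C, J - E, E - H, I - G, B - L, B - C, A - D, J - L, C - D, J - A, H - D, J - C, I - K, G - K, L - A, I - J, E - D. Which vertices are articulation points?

I

Removing I increases the component count from 2 to 3, so I is a cut vertex.
By contrast removing A leaves 2 components; it is not a cut vertex. No other vertex is a cut vertex either.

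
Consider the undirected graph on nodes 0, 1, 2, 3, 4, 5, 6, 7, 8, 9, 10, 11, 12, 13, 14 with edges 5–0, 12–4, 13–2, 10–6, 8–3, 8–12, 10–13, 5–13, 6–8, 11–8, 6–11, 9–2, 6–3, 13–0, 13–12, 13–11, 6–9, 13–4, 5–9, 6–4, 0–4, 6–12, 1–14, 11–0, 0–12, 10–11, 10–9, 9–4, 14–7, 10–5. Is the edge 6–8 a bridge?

After removing 6–8, the path 6-11-8 still connects them, so the edge is not a bridge.

No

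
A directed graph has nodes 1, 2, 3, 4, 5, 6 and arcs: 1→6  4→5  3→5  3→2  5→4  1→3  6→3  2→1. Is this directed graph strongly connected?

No

There is no directed path from 5 to 3, so the graph is not strongly connected.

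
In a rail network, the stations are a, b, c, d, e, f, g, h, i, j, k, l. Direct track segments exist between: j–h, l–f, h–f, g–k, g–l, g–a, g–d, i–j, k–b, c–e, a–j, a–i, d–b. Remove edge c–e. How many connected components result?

Before removal there are 2 components.
c–e is a bridge — removing it separates c's side from e's side.
After removal: 3 components.

3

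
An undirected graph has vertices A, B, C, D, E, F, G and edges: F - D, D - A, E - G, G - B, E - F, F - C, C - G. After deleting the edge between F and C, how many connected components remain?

F and C are still connected via F-E-G-C, so the component count stays at 1.

1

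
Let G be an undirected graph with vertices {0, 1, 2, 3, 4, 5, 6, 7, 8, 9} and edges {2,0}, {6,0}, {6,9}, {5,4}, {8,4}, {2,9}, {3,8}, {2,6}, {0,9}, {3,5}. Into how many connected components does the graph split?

4

1 is isolated — a component by itself.
7 is isolated — a component by itself.
Starting from 3 we can reach 3, 4, 5, 8. That is one component of size 4.
Starting from 0 we can reach 0, 2, 6, 9. That is one component of size 4.
Total: 4 components.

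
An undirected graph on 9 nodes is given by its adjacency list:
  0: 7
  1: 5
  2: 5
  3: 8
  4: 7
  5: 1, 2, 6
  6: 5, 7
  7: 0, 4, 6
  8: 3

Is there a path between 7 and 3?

The component containing 7 is {0, 1, 2, 4, 5, 6, 7}, and 3 is not in it.

No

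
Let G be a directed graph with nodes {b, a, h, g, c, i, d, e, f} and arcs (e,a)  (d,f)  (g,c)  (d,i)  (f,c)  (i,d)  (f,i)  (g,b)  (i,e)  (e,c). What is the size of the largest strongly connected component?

3

{d, f, i} are all mutually reachable — one SCC of size 3.
{h} is an SCC by itself.
{a} is an SCC by itself.
{c} is an SCC by itself.
{b} is an SCC by itself.
(and 2 more singleton SCCs)
The largest has 3 vertices.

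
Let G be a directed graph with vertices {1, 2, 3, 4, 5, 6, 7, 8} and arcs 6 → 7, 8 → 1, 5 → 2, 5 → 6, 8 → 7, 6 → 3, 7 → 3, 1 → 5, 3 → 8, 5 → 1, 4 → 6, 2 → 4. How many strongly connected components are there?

{1, 2, 3, 4, 5, 6, 7, 8} are all mutually reachable — one SCC of size 8.
That gives 1 strongly connected component.

1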